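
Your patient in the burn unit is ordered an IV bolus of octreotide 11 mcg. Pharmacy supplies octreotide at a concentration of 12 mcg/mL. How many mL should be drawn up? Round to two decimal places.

Volume = 11 mcg ÷ 12 mcg/mL = 0.9166667 mL

0.92 mL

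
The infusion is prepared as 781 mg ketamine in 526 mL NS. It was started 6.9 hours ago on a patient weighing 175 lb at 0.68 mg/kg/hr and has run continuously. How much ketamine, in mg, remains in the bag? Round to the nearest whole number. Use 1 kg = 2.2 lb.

Weight = 175 lb ÷ 2.2 lb/kg = 79.54545 kg
Dose = 0.68 mg/kg/hr × 79.54545 kg = 54.09091 mg/hr
Concentration = 781 mg ÷ 526 mL = 1.484791 mg/mL
Rate = 54.09091 mg/hr ÷ 1.484791 mg/mL = 36.42998 mL/hr
Volume infused = 36.42998 mL/hr × 6.9 hr = 251.3669 mL
Volume remaining = 526 − 251.3669 = 274.6331 mL
Drug remaining = 274.6331 mL × 1.484791 mg/mL = 407.7727 mg

408 mg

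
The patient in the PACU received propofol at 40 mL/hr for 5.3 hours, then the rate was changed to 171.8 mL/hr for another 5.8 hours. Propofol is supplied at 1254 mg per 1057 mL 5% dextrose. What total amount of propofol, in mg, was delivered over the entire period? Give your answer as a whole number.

1434 mg

Concentration = 1254 mg ÷ 1057 mL = 1.186377 mg/mL
Stage 1: 40 mL/hr × 5.3 hr = 212 mL → 212 mL × 1.186377 mg/mL = 251.5118 mg
Stage 2: 171.8 mL/hr × 5.8 hr = 996.44 mL → 996.44 mL × 1.186377 mg/mL = 1182.153 mg
Total = 251.5118 + 1182.153 = 1433.665 mg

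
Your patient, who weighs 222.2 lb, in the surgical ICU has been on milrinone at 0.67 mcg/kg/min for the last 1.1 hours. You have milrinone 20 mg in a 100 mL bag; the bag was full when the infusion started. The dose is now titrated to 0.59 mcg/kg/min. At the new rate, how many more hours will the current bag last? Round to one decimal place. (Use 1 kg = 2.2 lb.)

Initial rate:
Weight = 222.2 lb ÷ 2.2 lb/kg = 101 kg
Dose = 0.67 mcg/kg/min × 101 kg = 67.67 mcg/min
67.67 mcg/min × 60 min/hr = 4060.2 mcg/hr
Concentration = 20 mg ÷ 100 mL = 0.2 mg/mL = 200 mcg/mL
Rate = 4060.2 mcg/hr ÷ 200 mcg/mL = 20.301 mL/hr
Volume infused so far = 20.301 mL/hr × 1.1 hr = 22.3311 mL
Volume remaining = 100 − 22.3311 = 77.6689 mL
New rate:
Dose = 0.59 mcg/kg/min × 101 kg = 59.59 mcg/min
59.59 mcg/min × 60 min/hr = 3575.4 mcg/hr
Rate = 3575.4 mcg/hr ÷ 200 mcg/mL = 17.877 mL/hr
Time remaining = 77.6689 mL ÷ 17.877 mL/hr = 4.344627 hr

4.3 hours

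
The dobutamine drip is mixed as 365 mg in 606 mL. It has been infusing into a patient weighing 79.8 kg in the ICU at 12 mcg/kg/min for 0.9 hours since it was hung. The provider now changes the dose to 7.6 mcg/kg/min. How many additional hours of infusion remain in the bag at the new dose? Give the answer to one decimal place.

Initial rate:
Dose = 12 mcg/kg/min × 79.8 kg = 957.6 mcg/min
957.6 mcg/min × 60 min/hr = 57456 mcg/hr
Concentration = 365 mg ÷ 606 mL = 0.6023102 mg/mL = 602.3102 mcg/mL
Rate = 57456 mcg/hr ÷ 602.3102 mcg/mL = 95.3927 mL/hr
Volume infused so far = 95.3927 mL/hr × 0.9 hr = 85.85343 mL
Volume remaining = 606 − 85.85343 = 520.1466 mL
New rate:
Dose = 7.6 mcg/kg/min × 79.8 kg = 606.48 mcg/min
606.48 mcg/min × 60 min/hr = 36388.8 mcg/hr
Rate = 36388.8 mcg/hr ÷ 602.3102 mcg/mL = 60.41538 mL/hr
Time remaining = 520.1466 mL ÷ 60.41538 mL/hr = 8.609506 hr

8.6 hours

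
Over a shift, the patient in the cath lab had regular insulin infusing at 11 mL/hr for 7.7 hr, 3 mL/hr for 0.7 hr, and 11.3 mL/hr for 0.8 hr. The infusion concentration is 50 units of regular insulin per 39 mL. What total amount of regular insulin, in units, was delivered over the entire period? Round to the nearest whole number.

Concentration = 50 units ÷ 39 mL = 1.282051 units/mL
Stage 1: 11 mL/hr × 7.7 hr = 84.7 mL → 84.7 mL × 1.282051 units/mL = 108.5897 units
Stage 2: 3 mL/hr × 0.7 hr = 2.1 mL → 2.1 mL × 1.282051 units/mL = 2.692308 units
Stage 3: 11.3 mL/hr × 0.8 hr = 9.04 mL → 9.04 mL × 1.282051 units/mL = 11.58974 units
Total = 108.5897 + 2.692308 + 11.58974 = 122.8718 units

123 units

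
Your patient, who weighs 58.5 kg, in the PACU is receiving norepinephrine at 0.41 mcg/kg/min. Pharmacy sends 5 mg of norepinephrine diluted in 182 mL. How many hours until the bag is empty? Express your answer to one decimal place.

Dose = 0.41 mcg/kg/min × 58.5 kg = 23.985 mcg/min
23.985 mcg/min × 60 min/hr = 1439.1 mcg/hr
Concentration = 5 mg ÷ 182 mL = 0.02747253 mg/mL = 27.47253 mcg/mL
Rate = 1439.1 mcg/hr ÷ 27.47253 mcg/mL = 52.38324 mL/hr
Duration = 182 mL ÷ 52.38324 mL/hr = 3.474394 hr

3.5 hours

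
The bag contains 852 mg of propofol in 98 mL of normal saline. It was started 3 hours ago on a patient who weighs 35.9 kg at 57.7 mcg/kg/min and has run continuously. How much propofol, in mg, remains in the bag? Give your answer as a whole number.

479 mg

Dose = 57.7 mcg/kg/min × 35.9 kg = 2071.43 mcg/min
2071.43 mcg/min × 60 min/hr = 124285.8 mcg/hr
Concentration = 852 mg ÷ 98 mL = 8.693878 mg/mL = 8693.878 mcg/mL
Rate = 124285.8 mcg/hr ÷ 8693.878 mcg/mL = 14.29578 mL/hr
Volume infused = 14.29578 mL/hr × 3 hr = 42.88735 mL
Volume remaining = 98 − 42.88735 = 55.11265 mL
Drug remaining = 55.11265 mL × 8693.878 mcg/mL = 479142.6 mcg = 479.1426 mg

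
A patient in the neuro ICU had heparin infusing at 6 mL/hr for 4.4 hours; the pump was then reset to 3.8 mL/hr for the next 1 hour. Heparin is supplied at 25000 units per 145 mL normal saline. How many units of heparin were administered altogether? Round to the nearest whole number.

5207 units

Concentration = 25000 units ÷ 145 mL = 172.4138 units/mL
Stage 1: 6 mL/hr × 4.4 hr = 26.4 mL → 26.4 mL × 172.4138 units/mL = 4551.724 units
Stage 2: 3.8 mL/hr × 1 hr = 3.8 mL → 3.8 mL × 172.4138 units/mL = 655.1724 units
Total = 4551.724 + 655.1724 = 5206.897 units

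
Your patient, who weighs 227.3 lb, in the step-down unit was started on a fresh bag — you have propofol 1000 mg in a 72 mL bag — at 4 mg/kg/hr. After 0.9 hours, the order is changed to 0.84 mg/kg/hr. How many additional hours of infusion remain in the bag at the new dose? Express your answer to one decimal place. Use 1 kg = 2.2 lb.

7.2 hours

Initial rate:
Weight = 227.3 lb ÷ 2.2 lb/kg = 103.3182 kg
Dose = 4 mg/kg/hr × 103.3182 kg = 413.2727 mg/hr
Concentration = 1000 mg ÷ 72 mL = 13.88889 mg/mL
Rate = 413.2727 mg/hr ÷ 13.88889 mg/mL = 29.75564 mL/hr
Volume infused so far = 29.75564 mL/hr × 0.9 hr = 26.78007 mL
Volume remaining = 72 − 26.78007 = 45.21993 mL
New rate:
Dose = 0.84 mg/kg/hr × 103.3182 kg = 86.78727 mg/hr
Rate = 86.78727 mg/hr ÷ 13.88889 mg/mL = 6.248684 mL/hr
Time remaining = 45.21993 mL ÷ 6.248684 mL/hr = 7.236713 hr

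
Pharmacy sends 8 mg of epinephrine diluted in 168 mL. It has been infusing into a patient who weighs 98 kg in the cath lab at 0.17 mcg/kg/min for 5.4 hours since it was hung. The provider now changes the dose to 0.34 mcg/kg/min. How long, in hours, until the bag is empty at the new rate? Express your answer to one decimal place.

Initial rate:
Dose = 0.17 mcg/kg/min × 98 kg = 16.66 mcg/min
16.66 mcg/min × 60 min/hr = 999.6 mcg/hr
Concentration = 8 mg ÷ 168 mL = 0.04761905 mg/mL = 47.61905 mcg/mL
Rate = 999.6 mcg/hr ÷ 47.61905 mcg/mL = 20.9916 mL/hr
Volume infused so far = 20.9916 mL/hr × 5.4 hr = 113.3546 mL
Volume remaining = 168 − 113.3546 = 54.64536 mL
New rate:
Dose = 0.34 mcg/kg/min × 98 kg = 33.32 mcg/min
33.32 mcg/min × 60 min/hr = 1999.2 mcg/hr
Rate = 1999.2 mcg/hr ÷ 47.61905 mcg/mL = 41.9832 mL/hr
Time remaining = 54.64536 mL ÷ 41.9832 mL/hr = 1.301601 hr

1.3 hours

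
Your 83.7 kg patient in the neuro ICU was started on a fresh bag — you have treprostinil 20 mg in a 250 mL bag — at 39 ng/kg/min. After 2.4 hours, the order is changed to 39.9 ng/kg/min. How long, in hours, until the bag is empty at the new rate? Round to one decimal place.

97.5 hours

Initial rate:
Dose = 39 ng/kg/min × 83.7 kg = 3264.3 ng/min
3264.3 ng/min × 60 min/hr = 195858 ng/hr
Concentration = 20 mg ÷ 250 mL = 0.08 mg/mL = 80000 ng/mL
Rate = 195858 ng/hr ÷ 80000 ng/mL = 2.448225 mL/hr
Volume infused so far = 2.448225 mL/hr × 2.4 hr = 5.87574 mL
Volume remaining = 250 − 5.87574 = 244.1243 mL
New rate:
Dose = 39.9 ng/kg/min × 83.7 kg = 3339.63 ng/min
3339.63 ng/min × 60 min/hr = 200377.8 ng/hr
Rate = 200377.8 ng/hr ÷ 80000 ng/mL = 2.504723 mL/hr
Time remaining = 244.1243 mL ÷ 2.504723 mL/hr = 97.46559 hr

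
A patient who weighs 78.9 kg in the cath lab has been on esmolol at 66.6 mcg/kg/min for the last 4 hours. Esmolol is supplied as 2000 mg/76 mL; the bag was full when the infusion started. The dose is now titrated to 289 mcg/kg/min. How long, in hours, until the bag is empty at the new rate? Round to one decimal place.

0.5 hours

Initial rate:
Dose = 66.6 mcg/kg/min × 78.9 kg = 5254.74 mcg/min
5254.74 mcg/min × 60 min/hr = 315284.4 mcg/hr
Concentration = 2000 mg ÷ 76 mL = 26.31579 mg/mL = 26315.79 mcg/mL
Rate = 315284.4 mcg/hr ÷ 26315.79 mcg/mL = 11.98081 mL/hr
Volume infused so far = 11.98081 mL/hr × 4 hr = 47.92323 mL
Volume remaining = 76 − 47.92323 = 28.07677 mL
New rate:
Dose = 289 mcg/kg/min × 78.9 kg = 22802.1 mcg/min
22802.1 mcg/min × 60 min/hr = 1368126 mcg/hr
Rate = 1368126 mcg/hr ÷ 26315.79 mcg/mL = 51.98879 mL/hr
Time remaining = 28.07677 mL ÷ 51.98879 mL/hr = 0.5400544 hr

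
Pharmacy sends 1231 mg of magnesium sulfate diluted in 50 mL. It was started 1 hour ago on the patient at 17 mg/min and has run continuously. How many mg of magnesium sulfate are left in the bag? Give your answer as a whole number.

17 mg/min × 60 min/hr = 1020 mg/hr
Concentration = 1231 mg ÷ 50 mL = 24.62 mg/mL
Rate = 1020 mg/hr ÷ 24.62 mg/mL = 41.42973 mL/hr
Volume infused = 41.42973 mL/hr × 1 hr = 41.42973 mL
Volume remaining = 50 − 41.42973 = 8.570268 mL
Drug remaining = 8.570268 mL × 24.62 mg/mL = 211 mg

211 mg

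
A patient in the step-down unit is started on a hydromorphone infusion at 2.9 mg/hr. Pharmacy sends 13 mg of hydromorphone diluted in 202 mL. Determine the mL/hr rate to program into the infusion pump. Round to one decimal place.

Concentration = 13 mg ÷ 202 mL = 0.06435644 mg/mL
Rate = 2.9 mg/hr ÷ 0.06435644 mg/mL = 45.06154 mL/hr

45.1 mL/hr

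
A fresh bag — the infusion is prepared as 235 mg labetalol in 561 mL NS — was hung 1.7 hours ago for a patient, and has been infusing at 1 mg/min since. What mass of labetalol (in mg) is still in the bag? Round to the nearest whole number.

1 mg/min × 60 min/hr = 60 mg/hr
Concentration = 235 mg ÷ 561 mL = 0.4188948 mg/mL
Rate = 60 mg/hr ÷ 0.4188948 mg/mL = 143.234 mL/hr
Volume infused = 143.234 mL/hr × 1.7 hr = 243.4979 mL
Volume remaining = 561 − 243.4979 = 317.5021 mL
Drug remaining = 317.5021 mL × 0.4188948 mg/mL = 133 mg

133 mg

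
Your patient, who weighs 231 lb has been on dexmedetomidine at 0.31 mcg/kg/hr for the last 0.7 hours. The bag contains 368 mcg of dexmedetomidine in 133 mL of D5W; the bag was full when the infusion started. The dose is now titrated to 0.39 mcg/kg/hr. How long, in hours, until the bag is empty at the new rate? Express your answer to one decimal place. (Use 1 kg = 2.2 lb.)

Initial rate:
Weight = 231 lb ÷ 2.2 lb/kg = 105 kg
Dose = 0.31 mcg/kg/hr × 105 kg = 32.55 mcg/hr
Concentration = 368 mcg ÷ 133 mL = 2.766917 mcg/mL
Rate = 32.55 mcg/hr ÷ 2.766917 mcg/mL = 11.76399 mL/hr
Volume infused so far = 11.76399 mL/hr × 0.7 hr = 8.234796 mL
Volume remaining = 133 − 8.234796 = 124.7652 mL
New rate:
Dose = 0.39 mcg/kg/hr × 105 kg = 40.95 mcg/hr
Rate = 40.95 mcg/hr ÷ 2.766917 mcg/mL = 14.79986 mL/hr
Time remaining = 124.7652 mL ÷ 14.79986 mL/hr = 8.430159 hr

8.4 hours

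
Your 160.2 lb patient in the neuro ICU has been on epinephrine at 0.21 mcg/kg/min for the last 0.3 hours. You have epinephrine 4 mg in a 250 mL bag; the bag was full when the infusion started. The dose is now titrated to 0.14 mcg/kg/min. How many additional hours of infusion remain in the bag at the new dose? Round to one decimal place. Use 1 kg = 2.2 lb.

Initial rate:
Weight = 160.2 lb ÷ 2.2 lb/kg = 72.81818 kg
Dose = 0.21 mcg/kg/min × 72.81818 kg = 15.29182 mcg/min
15.29182 mcg/min × 60 min/hr = 917.5091 mcg/hr
Concentration = 4 mg ÷ 250 mL = 0.016 mg/mL = 16 mcg/mL
Rate = 917.5091 mcg/hr ÷ 16 mcg/mL = 57.34432 mL/hr
Volume infused so far = 57.34432 mL/hr × 0.3 hr = 17.2033 mL
Volume remaining = 250 − 17.2033 = 232.7967 mL
New rate:
Dose = 0.14 mcg/kg/min × 72.81818 kg = 10.19455 mcg/min
10.19455 mcg/min × 60 min/hr = 611.6727 mcg/hr
Rate = 611.6727 mcg/hr ÷ 16 mcg/mL = 38.22955 mL/hr
Time remaining = 232.7967 mL ÷ 38.22955 mL/hr = 6.089445 hr

6.1 hours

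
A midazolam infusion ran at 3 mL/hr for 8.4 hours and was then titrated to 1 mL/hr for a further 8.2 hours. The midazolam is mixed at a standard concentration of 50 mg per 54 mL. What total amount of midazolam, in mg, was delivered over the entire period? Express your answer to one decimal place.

Concentration = 50 mg ÷ 54 mL = 0.9259259 mg/mL
Stage 1: 3 mL/hr × 8.4 hr = 25.2 mL → 25.2 mL × 0.9259259 mg/mL = 23.33333 mg
Stage 2: 1 mL/hr × 8.2 hr = 8.2 mL → 8.2 mL × 0.9259259 mg/mL = 7.592593 mg
Total = 23.33333 + 7.592593 = 30.92593 mg

30.9 mg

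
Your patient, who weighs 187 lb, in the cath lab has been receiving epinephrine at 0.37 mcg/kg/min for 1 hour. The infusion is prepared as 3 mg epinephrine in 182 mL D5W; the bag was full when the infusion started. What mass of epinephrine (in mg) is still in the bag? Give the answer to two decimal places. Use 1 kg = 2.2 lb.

1.11 mg

Weight = 187 lb ÷ 2.2 lb/kg = 85 kg
Dose = 0.37 mcg/kg/min × 85 kg = 31.45 mcg/min
31.45 mcg/min × 60 min/hr = 1887 mcg/hr
Concentration = 3 mg ÷ 182 mL = 0.01648352 mg/mL = 16.48352 mcg/mL
Rate = 1887 mcg/hr ÷ 16.48352 mcg/mL = 114.478 mL/hr
Volume infused = 114.478 mL/hr × 1 hr = 114.478 mL
Volume remaining = 182 − 114.478 = 67.522 mL
Drug remaining = 67.522 mL × 16.48352 mcg/mL = 1113 mcg = 1.113 mg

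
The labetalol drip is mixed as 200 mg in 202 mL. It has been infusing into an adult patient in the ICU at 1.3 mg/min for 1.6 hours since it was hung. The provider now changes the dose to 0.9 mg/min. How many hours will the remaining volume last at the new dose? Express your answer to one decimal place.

1.4 hours

Initial rate:
1.3 mg/min × 60 min/hr = 78 mg/hr
Concentration = 200 mg ÷ 202 mL = 0.990099 mg/mL
Rate = 78 mg/hr ÷ 0.990099 mg/mL = 78.78 mL/hr
Volume infused so far = 78.78 mL/hr × 1.6 hr = 126.048 mL
Volume remaining = 202 − 126.048 = 75.952 mL
New rate:
0.9 mg/min × 60 min/hr = 54 mg/hr
Rate = 54 mg/hr ÷ 0.990099 mg/mL = 54.54 mL/hr
Time remaining = 75.952 mL ÷ 54.54 mL/hr = 1.392593 hr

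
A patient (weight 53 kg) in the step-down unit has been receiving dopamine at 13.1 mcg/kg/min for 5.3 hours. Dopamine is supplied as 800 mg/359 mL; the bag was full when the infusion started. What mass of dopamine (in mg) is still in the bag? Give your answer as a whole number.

Dose = 13.1 mcg/kg/min × 53 kg = 694.3 mcg/min
694.3 mcg/min × 60 min/hr = 41658 mcg/hr
Concentration = 800 mg ÷ 359 mL = 2.228412 mg/mL = 2228.412 mcg/mL
Rate = 41658 mcg/hr ÷ 2228.412 mcg/mL = 18.69403 mL/hr
Volume infused = 18.69403 mL/hr × 5.3 hr = 99.07835 mL
Volume remaining = 359 − 99.07835 = 259.9217 mL
Drug remaining = 259.9217 mL × 2228.412 mcg/mL = 579212.6 mcg = 579.2126 mg

579 mg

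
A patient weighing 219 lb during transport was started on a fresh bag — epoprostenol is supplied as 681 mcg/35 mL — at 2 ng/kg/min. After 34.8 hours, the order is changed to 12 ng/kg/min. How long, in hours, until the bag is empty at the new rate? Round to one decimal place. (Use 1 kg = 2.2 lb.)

3.7 hours

Initial rate:
Weight = 219 lb ÷ 2.2 lb/kg = 99.54545 kg
Dose = 2 ng/kg/min × 99.54545 kg = 199.0909 ng/min
199.0909 ng/min × 60 min/hr = 11945.45 ng/hr
Concentration = 681 mcg ÷ 35 mL = 19.45714 mcg/mL = 19457.14 ng/mL
Rate = 11945.45 ng/hr ÷ 19457.14 ng/mL = 0.6139367 mL/hr
Volume infused so far = 0.6139367 mL/hr × 34.8 hr = 21.365 mL
Volume remaining = 35 − 21.365 = 13.635 mL
New rate:
Dose = 12 ng/kg/min × 99.54545 kg = 1194.545 ng/min
1194.545 ng/min × 60 min/hr = 71672.73 ng/hr
Rate = 71672.73 ng/hr ÷ 19457.14 ng/mL = 3.68362 mL/hr
Time remaining = 13.635 mL ÷ 3.68362 mL/hr = 3.701522 hr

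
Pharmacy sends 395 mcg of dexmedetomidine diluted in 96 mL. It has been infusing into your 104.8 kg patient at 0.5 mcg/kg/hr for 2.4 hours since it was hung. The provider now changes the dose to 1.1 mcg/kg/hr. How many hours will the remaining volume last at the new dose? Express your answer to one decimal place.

Initial rate:
Dose = 0.5 mcg/kg/hr × 104.8 kg = 52.4 mcg/hr
Concentration = 395 mcg ÷ 96 mL = 4.114583 mcg/mL
Rate = 52.4 mcg/hr ÷ 4.114583 mcg/mL = 12.73519 mL/hr
Volume infused so far = 12.73519 mL/hr × 2.4 hr = 30.56446 mL
Volume remaining = 96 − 30.56446 = 65.43554 mL
New rate:
Dose = 1.1 mcg/kg/hr × 104.8 kg = 115.28 mcg/hr
Rate = 115.28 mcg/hr ÷ 4.114583 mcg/mL = 28.01742 mL/hr
Time remaining = 65.43554 mL ÷ 28.01742 mL/hr = 2.335531 hr

2.3 hours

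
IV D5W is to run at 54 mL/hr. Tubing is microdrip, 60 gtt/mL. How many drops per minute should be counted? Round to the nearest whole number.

54 mL/hr ÷ 60 min/hr = 0.9 mL/min
0.9 mL/min × 60 gtt/mL = 54 gtt/min

54 gtt/min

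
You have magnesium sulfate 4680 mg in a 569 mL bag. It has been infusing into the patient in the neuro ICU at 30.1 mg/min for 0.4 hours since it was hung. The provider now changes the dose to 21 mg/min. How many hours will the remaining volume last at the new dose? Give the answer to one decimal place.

Initial rate:
30.1 mg/min × 60 min/hr = 1806 mg/hr
Concentration = 4680 mg ÷ 569 mL = 8.224956 mg/mL
Rate = 1806 mg/hr ÷ 8.224956 mg/mL = 219.5756 mL/hr
Volume infused so far = 219.5756 mL/hr × 0.4 hr = 87.83026 mL
Volume remaining = 569 − 87.83026 = 481.1697 mL
New rate:
21 mg/min × 60 min/hr = 1260 mg/hr
Rate = 1260 mg/hr ÷ 8.224956 mg/mL = 153.1923 mL/hr
Time remaining = 481.1697 mL ÷ 153.1923 mL/hr = 3.140952 hr

3.1 hours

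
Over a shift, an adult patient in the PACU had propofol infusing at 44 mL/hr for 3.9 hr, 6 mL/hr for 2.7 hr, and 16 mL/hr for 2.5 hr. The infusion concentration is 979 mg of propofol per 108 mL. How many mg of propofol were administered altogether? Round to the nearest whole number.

2065 mg

Concentration = 979 mg ÷ 108 mL = 9.064815 mg/mL
Stage 1: 44 mL/hr × 3.9 hr = 171.6 mL → 171.6 mL × 9.064815 mg/mL = 1555.522 mg
Stage 2: 6 mL/hr × 2.7 hr = 16.2 mL → 16.2 mL × 9.064815 mg/mL = 146.85 mg
Stage 3: 16 mL/hr × 2.5 hr = 40 mL → 40 mL × 9.064815 mg/mL = 362.5926 mg
Total = 1555.522 + 146.85 + 362.5926 = 2064.965 mg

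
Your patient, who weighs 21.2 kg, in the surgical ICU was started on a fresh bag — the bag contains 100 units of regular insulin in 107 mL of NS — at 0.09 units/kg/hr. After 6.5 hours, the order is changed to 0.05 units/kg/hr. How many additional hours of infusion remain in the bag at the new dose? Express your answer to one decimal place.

82.6 hours

Initial rate:
Dose = 0.09 units/kg/hr × 21.2 kg = 1.908 units/hr
Concentration = 100 units ÷ 107 mL = 0.9345794 units/mL
Rate = 1.908 units/hr ÷ 0.9345794 units/mL = 2.04156 mL/hr
Volume infused so far = 2.04156 mL/hr × 6.5 hr = 13.27014 mL
Volume remaining = 107 − 13.27014 = 93.72986 mL
New rate:
Dose = 0.05 units/kg/hr × 21.2 kg = 1.06 units/hr
Rate = 1.06 units/hr ÷ 0.9345794 units/mL = 1.1342 mL/hr
Time remaining = 93.72986 mL ÷ 1.1342 mL/hr = 82.63962 hr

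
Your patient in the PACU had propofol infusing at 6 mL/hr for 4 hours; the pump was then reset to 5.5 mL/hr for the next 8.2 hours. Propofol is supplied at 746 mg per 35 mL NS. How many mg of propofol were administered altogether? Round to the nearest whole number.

1473 mg

Concentration = 746 mg ÷ 35 mL = 21.31429 mg/mL
Stage 1: 6 mL/hr × 4 hr = 24 mL → 24 mL × 21.31429 mg/mL = 511.5429 mg
Stage 2: 5.5 mL/hr × 8.2 hr = 45.1 mL → 45.1 mL × 21.31429 mg/mL = 961.2743 mg
Total = 511.5429 + 961.2743 = 1472.817 mg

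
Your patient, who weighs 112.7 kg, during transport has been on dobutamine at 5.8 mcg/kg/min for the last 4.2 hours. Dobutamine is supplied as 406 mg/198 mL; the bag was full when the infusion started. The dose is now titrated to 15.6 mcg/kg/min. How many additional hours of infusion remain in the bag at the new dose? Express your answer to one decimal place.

2.3 hours

Initial rate:
Dose = 5.8 mcg/kg/min × 112.7 kg = 653.66 mcg/min
653.66 mcg/min × 60 min/hr = 39219.6 mcg/hr
Concentration = 406 mg ÷ 198 mL = 2.050505 mg/mL = 2050.505 mcg/mL
Rate = 39219.6 mcg/hr ÷ 2050.505 mcg/mL = 19.1268 mL/hr
Volume infused so far = 19.1268 mL/hr × 4.2 hr = 80.33256 mL
Volume remaining = 198 − 80.33256 = 117.6674 mL
New rate:
Dose = 15.6 mcg/kg/min × 112.7 kg = 1758.12 mcg/min
1758.12 mcg/min × 60 min/hr = 105487.2 mcg/hr
Rate = 105487.2 mcg/hr ÷ 2050.505 mcg/mL = 51.4445 mL/hr
Time remaining = 117.6674 mL ÷ 51.4445 mL/hr = 2.28727 hr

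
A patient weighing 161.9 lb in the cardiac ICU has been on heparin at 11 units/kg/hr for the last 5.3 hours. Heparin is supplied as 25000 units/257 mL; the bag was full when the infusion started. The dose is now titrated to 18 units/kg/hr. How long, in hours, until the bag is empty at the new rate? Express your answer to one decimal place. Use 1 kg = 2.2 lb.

15.6 hours

Initial rate:
Weight = 161.9 lb ÷ 2.2 lb/kg = 73.59091 kg
Dose = 11 units/kg/hr × 73.59091 kg = 809.5 units/hr
Concentration = 25000 units ÷ 257 mL = 97.27626 units/mL
Rate = 809.5 units/hr ÷ 97.27626 units/mL = 8.32166 mL/hr
Volume infused so far = 8.32166 mL/hr × 5.3 hr = 44.1048 mL
Volume remaining = 257 − 44.1048 = 212.8952 mL
New rate:
Dose = 18 units/kg/hr × 73.59091 kg = 1324.636 units/hr
Rate = 1324.636 units/hr ÷ 97.27626 units/mL = 13.61726 mL/hr
Time remaining = 212.8952 mL ÷ 13.61726 mL/hr = 15.63422 hr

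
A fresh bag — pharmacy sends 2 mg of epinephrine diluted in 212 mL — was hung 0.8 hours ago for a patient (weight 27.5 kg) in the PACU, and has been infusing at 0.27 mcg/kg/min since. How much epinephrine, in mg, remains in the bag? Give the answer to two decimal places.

Dose = 0.27 mcg/kg/min × 27.5 kg = 7.425 mcg/min
7.425 mcg/min × 60 min/hr = 445.5 mcg/hr
Concentration = 2 mg ÷ 212 mL = 0.009433962 mg/mL = 9.433962 mcg/mL
Rate = 445.5 mcg/hr ÷ 9.433962 mcg/mL = 47.223 mL/hr
Volume infused = 47.223 mL/hr × 0.8 hr = 37.7784 mL
Volume remaining = 212 − 37.7784 = 174.2216 mL
Drug remaining = 174.2216 mL × 9.433962 mcg/mL = 1643.6 mcg = 1.6436 mg

1.64 mg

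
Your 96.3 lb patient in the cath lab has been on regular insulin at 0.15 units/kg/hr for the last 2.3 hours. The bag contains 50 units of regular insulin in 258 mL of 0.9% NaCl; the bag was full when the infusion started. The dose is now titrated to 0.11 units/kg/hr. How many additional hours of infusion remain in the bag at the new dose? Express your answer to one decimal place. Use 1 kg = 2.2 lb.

7.2 hours

Initial rate:
Weight = 96.3 lb ÷ 2.2 lb/kg = 43.77273 kg
Dose = 0.15 units/kg/hr × 43.77273 kg = 6.565909 units/hr
Concentration = 50 units ÷ 258 mL = 0.1937984 units/mL
Rate = 6.565909 units/hr ÷ 0.1937984 units/mL = 33.88009 mL/hr
Volume infused so far = 33.88009 mL/hr × 2.3 hr = 77.92421 mL
Volume remaining = 258 − 77.92421 = 180.0758 mL
New rate:
Dose = 0.11 units/kg/hr × 43.77273 kg = 4.815 units/hr
Rate = 4.815 units/hr ÷ 0.1937984 units/mL = 24.8454 mL/hr
Time remaining = 180.0758 mL ÷ 24.8454 mL/hr = 7.247852 hr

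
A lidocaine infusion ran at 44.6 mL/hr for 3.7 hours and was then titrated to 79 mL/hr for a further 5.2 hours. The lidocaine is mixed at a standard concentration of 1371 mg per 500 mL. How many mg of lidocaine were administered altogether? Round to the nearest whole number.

1579 mg

Concentration = 1371 mg ÷ 500 mL = 2.742 mg/mL
Stage 1: 44.6 mL/hr × 3.7 hr = 165.02 mL → 165.02 mL × 2.742 mg/mL = 452.4848 mg
Stage 2: 79 mL/hr × 5.2 hr = 410.8 mL → 410.8 mL × 2.742 mg/mL = 1126.414 mg
Total = 452.4848 + 1126.414 = 1578.898 mg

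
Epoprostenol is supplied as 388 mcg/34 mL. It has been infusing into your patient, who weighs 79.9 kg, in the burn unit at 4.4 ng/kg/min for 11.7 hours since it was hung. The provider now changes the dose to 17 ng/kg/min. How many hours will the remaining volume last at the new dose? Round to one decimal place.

Initial rate:
Dose = 4.4 ng/kg/min × 79.9 kg = 351.56 ng/min
351.56 ng/min × 60 min/hr = 21093.6 ng/hr
Concentration = 388 mcg ÷ 34 mL = 11.41176 mcg/mL = 11411.76 ng/mL
Rate = 21093.6 ng/hr ÷ 11411.76 ng/mL = 1.848408 mL/hr
Volume infused so far = 1.848408 mL/hr × 11.7 hr = 21.62638 mL
Volume remaining = 34 − 21.62638 = 12.37362 mL
New rate:
Dose = 17 ng/kg/min × 79.9 kg = 1358.3 ng/min
1358.3 ng/min × 60 min/hr = 81498 ng/hr
Rate = 81498 ng/hr ÷ 11411.76 ng/mL = 7.141577 mL/hr
Time remaining = 12.37362 mL ÷ 7.141577 mL/hr = 1.732618 hr

1.7 hours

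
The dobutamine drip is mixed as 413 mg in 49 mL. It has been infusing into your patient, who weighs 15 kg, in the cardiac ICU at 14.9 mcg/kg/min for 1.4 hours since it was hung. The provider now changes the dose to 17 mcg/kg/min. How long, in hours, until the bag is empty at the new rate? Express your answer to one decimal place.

25.8 hours

Initial rate:
Dose = 14.9 mcg/kg/min × 15 kg = 223.5 mcg/min
223.5 mcg/min × 60 min/hr = 13410 mcg/hr
Concentration = 413 mg ÷ 49 mL = 8.428571 mg/mL = 8428.571 mcg/mL
Rate = 13410 mcg/hr ÷ 8428.571 mcg/mL = 1.591017 mL/hr
Volume infused so far = 1.591017 mL/hr × 1.4 hr = 2.227424 mL
Volume remaining = 49 − 2.227424 = 46.77258 mL
New rate:
Dose = 17 mcg/kg/min × 15 kg = 255 mcg/min
255 mcg/min × 60 min/hr = 15300 mcg/hr
Rate = 15300 mcg/hr ÷ 8428.571 mcg/mL = 1.815254 mL/hr
Time remaining = 46.77258 mL ÷ 1.815254 mL/hr = 25.76641 hr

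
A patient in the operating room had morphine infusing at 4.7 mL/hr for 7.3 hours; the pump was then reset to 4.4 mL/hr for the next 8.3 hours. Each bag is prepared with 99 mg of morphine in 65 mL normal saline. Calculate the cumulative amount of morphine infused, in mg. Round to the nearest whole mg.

Concentration = 99 mg ÷ 65 mL = 1.523077 mg/mL
Stage 1: 4.7 mL/hr × 7.3 hr = 34.31 mL → 34.31 mL × 1.523077 mg/mL = 52.25677 mg
Stage 2: 4.4 mL/hr × 8.3 hr = 36.52 mL → 36.52 mL × 1.523077 mg/mL = 55.62277 mg
Total = 52.25677 + 55.62277 = 107.8795 mg

108 mg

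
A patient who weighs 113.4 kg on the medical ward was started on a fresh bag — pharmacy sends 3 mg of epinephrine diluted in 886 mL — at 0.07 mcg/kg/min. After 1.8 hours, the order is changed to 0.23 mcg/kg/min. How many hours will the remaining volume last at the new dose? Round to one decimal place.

Initial rate:
Dose = 0.07 mcg/kg/min × 113.4 kg = 7.938 mcg/min
7.938 mcg/min × 60 min/hr = 476.28 mcg/hr
Concentration = 3 mg ÷ 886 mL = 0.003386005 mg/mL = 3.386005 mcg/mL
Rate = 476.28 mcg/hr ÷ 3.386005 mcg/mL = 140.6614 mL/hr
Volume infused so far = 140.6614 mL/hr × 1.8 hr = 253.1904 mL
Volume remaining = 886 − 253.1904 = 632.8096 mL
New rate:
Dose = 0.23 mcg/kg/min × 113.4 kg = 26.082 mcg/min
26.082 mcg/min × 60 min/hr = 1564.92 mcg/hr
Rate = 1564.92 mcg/hr ÷ 3.386005 mcg/mL = 462.173 mL/hr
Time remaining = 632.8096 mL ÷ 462.173 mL/hr = 1.369205 hr

1.4 hours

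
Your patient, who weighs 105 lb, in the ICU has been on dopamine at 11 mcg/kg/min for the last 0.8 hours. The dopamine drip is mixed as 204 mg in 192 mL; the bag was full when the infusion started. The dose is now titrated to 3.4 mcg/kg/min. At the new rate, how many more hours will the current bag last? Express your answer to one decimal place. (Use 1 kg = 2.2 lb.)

18.4 hours

Initial rate:
Weight = 105 lb ÷ 2.2 lb/kg = 47.72727 kg
Dose = 11 mcg/kg/min × 47.72727 kg = 525 mcg/min
525 mcg/min × 60 min/hr = 31500 mcg/hr
Concentration = 204 mg ÷ 192 mL = 1.0625 mg/mL = 1062.5 mcg/mL
Rate = 31500 mcg/hr ÷ 1062.5 mcg/mL = 29.64706 mL/hr
Volume infused so far = 29.64706 mL/hr × 0.8 hr = 23.71765 mL
Volume remaining = 192 − 23.71765 = 168.2824 mL
New rate:
Dose = 3.4 mcg/kg/min × 47.72727 kg = 162.2727 mcg/min
162.2727 mcg/min × 60 min/hr = 9736.364 mcg/hr
Rate = 9736.364 mcg/hr ÷ 1062.5 mcg/mL = 9.163636 mL/hr
Time remaining = 168.2824 mL ÷ 9.163636 mL/hr = 18.36415 hr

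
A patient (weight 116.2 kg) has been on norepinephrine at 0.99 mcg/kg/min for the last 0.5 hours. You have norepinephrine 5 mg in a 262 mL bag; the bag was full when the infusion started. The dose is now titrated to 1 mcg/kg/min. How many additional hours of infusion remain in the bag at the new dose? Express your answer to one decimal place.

0.2 hours

Initial rate:
Dose = 0.99 mcg/kg/min × 116.2 kg = 115.038 mcg/min
115.038 mcg/min × 60 min/hr = 6902.28 mcg/hr
Concentration = 5 mg ÷ 262 mL = 0.01908397 mg/mL = 19.08397 mcg/mL
Rate = 6902.28 mcg/hr ÷ 19.08397 mcg/mL = 361.6795 mL/hr
Volume infused so far = 361.6795 mL/hr × 0.5 hr = 180.8397 mL
Volume remaining = 262 − 180.8397 = 81.16026 mL
New rate:
Dose = 1 mcg/kg/min × 116.2 kg = 116.2 mcg/min
116.2 mcg/min × 60 min/hr = 6972 mcg/hr
Rate = 6972 mcg/hr ÷ 19.08397 mcg/mL = 365.3328 mL/hr
Time remaining = 81.16026 mL ÷ 365.3328 mL/hr = 0.2221543 hr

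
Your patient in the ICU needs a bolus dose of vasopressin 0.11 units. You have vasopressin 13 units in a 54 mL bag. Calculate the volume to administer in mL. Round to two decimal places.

Concentration = 13 units ÷ 54 mL = 0.2407407 units/mL
Volume = 0.11 units ÷ 0.2407407 units/mL = 0.4569231 mL

0.46 mL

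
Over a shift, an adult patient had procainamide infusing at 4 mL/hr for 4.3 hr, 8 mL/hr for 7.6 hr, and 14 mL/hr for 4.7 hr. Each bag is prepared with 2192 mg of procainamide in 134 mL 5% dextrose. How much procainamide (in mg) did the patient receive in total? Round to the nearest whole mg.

Concentration = 2192 mg ÷ 134 mL = 16.35821 mg/mL
Stage 1: 4 mL/hr × 4.3 hr = 17.2 mL → 17.2 mL × 16.35821 mg/mL = 281.3612 mg
Stage 2: 8 mL/hr × 7.6 hr = 60.8 mL → 60.8 mL × 16.35821 mg/mL = 994.5791 mg
Stage 3: 14 mL/hr × 4.7 hr = 65.8 mL → 65.8 mL × 16.35821 mg/mL = 1076.37 mg
Total = 281.3612 + 994.5791 + 1076.37 = 2352.31 mg

2352 mg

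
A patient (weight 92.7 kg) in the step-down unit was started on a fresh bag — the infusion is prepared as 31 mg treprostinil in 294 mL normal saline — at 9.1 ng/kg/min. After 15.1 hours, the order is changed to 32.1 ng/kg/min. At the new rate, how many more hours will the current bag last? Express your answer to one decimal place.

Initial rate:
Dose = 9.1 ng/kg/min × 92.7 kg = 843.57 ng/min
843.57 ng/min × 60 min/hr = 50614.2 ng/hr
Concentration = 31 mg ÷ 294 mL = 0.1054422 mg/mL = 105442.2 ng/mL
Rate = 50614.2 ng/hr ÷ 105442.2 ng/mL = 0.4800185 mL/hr
Volume infused so far = 0.4800185 mL/hr × 15.1 hr = 7.24828 mL
Volume remaining = 294 − 7.24828 = 286.7517 mL
New rate:
Dose = 32.1 ng/kg/min × 92.7 kg = 2975.67 ng/min
2975.67 ng/min × 60 min/hr = 178540.2 ng/hr
Rate = 178540.2 ng/hr ÷ 105442.2 ng/mL = 1.693252 mL/hr
Time remaining = 286.7517 mL ÷ 1.693252 mL/hr = 169.3497 hr

169.3 hours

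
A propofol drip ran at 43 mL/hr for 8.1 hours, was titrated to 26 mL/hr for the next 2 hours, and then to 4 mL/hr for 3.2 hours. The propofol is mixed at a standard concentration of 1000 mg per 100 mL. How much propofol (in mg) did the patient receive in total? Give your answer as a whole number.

4131 mg

Concentration = 1000 mg ÷ 100 mL = 10 mg/mL
Stage 1: 43 mL/hr × 8.1 hr = 348.3 mL → 348.3 mL × 10 mg/mL = 3483 mg
Stage 2: 26 mL/hr × 2 hr = 52 mL → 52 mL × 10 mg/mL = 520 mg
Stage 3: 4 mL/hr × 3.2 hr = 12.8 mL → 12.8 mL × 10 mg/mL = 128 mg
Total = 3483 + 520 + 128 = 4131 mg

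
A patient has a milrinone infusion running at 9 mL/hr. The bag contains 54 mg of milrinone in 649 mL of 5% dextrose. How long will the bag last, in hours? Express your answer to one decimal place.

72.1 hours

Duration = 649 mL ÷ 9 mL/hr = 72.11111 hr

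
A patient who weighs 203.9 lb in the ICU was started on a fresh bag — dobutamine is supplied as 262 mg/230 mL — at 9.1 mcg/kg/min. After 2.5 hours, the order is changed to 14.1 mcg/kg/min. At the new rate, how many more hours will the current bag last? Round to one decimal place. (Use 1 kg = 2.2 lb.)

1.7 hours

Initial rate:
Weight = 203.9 lb ÷ 2.2 lb/kg = 92.68182 kg
Dose = 9.1 mcg/kg/min × 92.68182 kg = 843.4045 mcg/min
843.4045 mcg/min × 60 min/hr = 50604.27 mcg/hr
Concentration = 262 mg ÷ 230 mL = 1.13913 mg/mL = 1139.13 mcg/mL
Rate = 50604.27 mcg/hr ÷ 1139.13 mcg/mL = 44.4236 mL/hr
Volume infused so far = 44.4236 mL/hr × 2.5 hr = 111.059 mL
Volume remaining = 230 − 111.059 = 118.941 mL
New rate:
Dose = 14.1 mcg/kg/min × 92.68182 kg = 1306.814 mcg/min
1306.814 mcg/min × 60 min/hr = 78408.82 mcg/hr
Rate = 78408.82 mcg/hr ÷ 1139.13 mcg/mL = 68.83217 mL/hr
Time remaining = 118.941 mL ÷ 68.83217 mL/hr = 1.727986 hr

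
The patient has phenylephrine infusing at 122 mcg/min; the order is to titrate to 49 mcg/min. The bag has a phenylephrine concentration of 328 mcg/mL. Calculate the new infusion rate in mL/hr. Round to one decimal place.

49 mcg/min × 60 min/hr = 2940 mcg/hr
Rate = 2940 mcg/hr ÷ 328 mcg/mL = 8.963415 mL/hr

9.0 mL/hr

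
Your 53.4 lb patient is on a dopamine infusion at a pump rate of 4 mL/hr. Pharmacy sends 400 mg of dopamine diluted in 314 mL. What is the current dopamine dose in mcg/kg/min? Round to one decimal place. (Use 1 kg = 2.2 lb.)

Weight = 53.4 lb ÷ 2.2 lb/kg = 24.27273 kg
Concentration = 400 mg ÷ 314 mL = 1.273885 mg/mL = 1273.885 mcg/mL
Drug rate = 4 mL/hr × 1273.885 mcg/mL = 5095.541 mcg/hr
5095.541 mcg/hr ÷ 60 min/hr = 84.92569 mcg/min
84.92569 mcg/min ÷ 24.27273 kg = 3.498811 mcg/kg/min

3.5 mcg/kg/min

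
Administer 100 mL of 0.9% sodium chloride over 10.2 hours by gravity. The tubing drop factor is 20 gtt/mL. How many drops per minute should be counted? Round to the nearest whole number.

100 mL ÷ (10.2 hr × 60 = 612 min) = 0.1633987 mL/min
0.1633987 mL/min × 20 gtt/mL = 3.267974 gtt/min

3 gtt/min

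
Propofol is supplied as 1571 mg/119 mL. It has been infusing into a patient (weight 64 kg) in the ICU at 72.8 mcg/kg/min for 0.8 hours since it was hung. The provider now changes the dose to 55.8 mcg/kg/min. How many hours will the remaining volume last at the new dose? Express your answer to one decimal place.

Initial rate:
Dose = 72.8 mcg/kg/min × 64 kg = 4659.2 mcg/min
4659.2 mcg/min × 60 min/hr = 279552 mcg/hr
Concentration = 1571 mg ÷ 119 mL = 13.20168 mg/mL = 13201.68 mcg/mL
Rate = 279552 mcg/hr ÷ 13201.68 mcg/mL = 21.17549 mL/hr
Volume infused so far = 21.17549 mL/hr × 0.8 hr = 16.94039 mL
Volume remaining = 119 − 16.94039 = 102.0596 mL
New rate:
Dose = 55.8 mcg/kg/min × 64 kg = 3571.2 mcg/min
3571.2 mcg/min × 60 min/hr = 214272 mcg/hr
Rate = 214272 mcg/hr ÷ 13201.68 mcg/mL = 16.23066 mL/hr
Time remaining = 102.0596 mL ÷ 16.23066 mL/hr = 6.288075 hr

6.3 hours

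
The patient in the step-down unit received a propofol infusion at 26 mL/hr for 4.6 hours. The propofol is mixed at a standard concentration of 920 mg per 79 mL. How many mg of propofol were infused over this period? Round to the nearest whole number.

Concentration = 920 mg ÷ 79 mL = 11.64557 mg/mL
Drug rate = 26 mL/hr × 11.64557 mg/mL = 302.7848 mg/hr
Total = 302.7848 mg/hr × 4.6 hr = 1392.81 mg

1393 mg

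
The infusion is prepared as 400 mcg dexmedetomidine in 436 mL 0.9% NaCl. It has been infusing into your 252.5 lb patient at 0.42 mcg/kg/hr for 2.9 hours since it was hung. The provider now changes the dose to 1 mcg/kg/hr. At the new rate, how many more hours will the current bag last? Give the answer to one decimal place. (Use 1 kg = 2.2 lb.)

2.3 hours

Initial rate:
Weight = 252.5 lb ÷ 2.2 lb/kg = 114.7727 kg
Dose = 0.42 mcg/kg/hr × 114.7727 kg = 48.20455 mcg/hr
Concentration = 400 mcg ÷ 436 mL = 0.9174312 mcg/mL
Rate = 48.20455 mcg/hr ÷ 0.9174312 mcg/mL = 52.54295 mL/hr
Volume infused so far = 52.54295 mL/hr × 2.9 hr = 152.3746 mL
Volume remaining = 436 − 152.3746 = 283.6254 mL
New rate:
Dose = 1 mcg/kg/hr × 114.7727 kg = 114.7727 mcg/hr
Rate = 114.7727 mcg/hr ÷ 0.9174312 mcg/mL = 125.1023 mL/hr
Time remaining = 283.6254 mL ÷ 125.1023 mL/hr = 2.267149 hr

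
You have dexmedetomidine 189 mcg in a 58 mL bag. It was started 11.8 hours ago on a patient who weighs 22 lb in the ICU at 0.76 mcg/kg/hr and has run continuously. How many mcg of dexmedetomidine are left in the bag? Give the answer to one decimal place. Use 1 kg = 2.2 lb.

Weight = 22 lb ÷ 2.2 lb/kg = 10 kg
Dose = 0.76 mcg/kg/hr × 10 kg = 7.6 mcg/hr
Concentration = 189 mcg ÷ 58 mL = 3.258621 mcg/mL
Rate = 7.6 mcg/hr ÷ 3.258621 mcg/mL = 2.332275 mL/hr
Volume infused = 2.332275 mL/hr × 11.8 hr = 27.52085 mL
Volume remaining = 58 − 27.52085 = 30.47915 mL
Drug remaining = 30.47915 mL × 3.258621 mcg/mL = 99.32 mcg

99.3 mcg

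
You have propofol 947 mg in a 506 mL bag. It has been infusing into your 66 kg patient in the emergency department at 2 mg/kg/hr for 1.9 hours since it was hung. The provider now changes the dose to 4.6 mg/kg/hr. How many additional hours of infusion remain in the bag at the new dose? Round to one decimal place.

2.3 hours

Initial rate:
Dose = 2 mg/kg/hr × 66 kg = 132 mg/hr
Concentration = 947 mg ÷ 506 mL = 1.871542 mg/mL
Rate = 132 mg/hr ÷ 1.871542 mg/mL = 70.5301 mL/hr
Volume infused so far = 70.5301 mL/hr × 1.9 hr = 134.0072 mL
Volume remaining = 506 − 134.0072 = 371.9928 mL
New rate:
Dose = 4.6 mg/kg/hr × 66 kg = 303.6 mg/hr
Rate = 303.6 mg/hr ÷ 1.871542 mg/mL = 162.2192 mL/hr
Time remaining = 371.9928 mL ÷ 162.2192 mL/hr = 2.293149 hr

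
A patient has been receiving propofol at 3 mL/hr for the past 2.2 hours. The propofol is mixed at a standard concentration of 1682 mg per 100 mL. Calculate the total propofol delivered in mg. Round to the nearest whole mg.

Concentration = 1682 mg ÷ 100 mL = 16.82 mg/mL = 16820 mcg/mL
Drug rate = 3 mL/hr × 16820 mcg/mL = 50460 mcg/hr
Total = 50460 mcg/hr × 2.2 hr = 111012 mcg = 111.012 mg

111 mg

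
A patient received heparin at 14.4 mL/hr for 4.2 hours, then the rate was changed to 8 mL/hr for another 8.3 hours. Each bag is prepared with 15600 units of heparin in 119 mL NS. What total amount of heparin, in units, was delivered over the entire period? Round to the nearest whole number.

16633 units

Concentration = 15600 units ÷ 119 mL = 131.0924 units/mL
Stage 1: 14.4 mL/hr × 4.2 hr = 60.48 mL → 60.48 mL × 131.0924 units/mL = 7928.471 units
Stage 2: 8 mL/hr × 8.3 hr = 66.4 mL → 66.4 mL × 131.0924 units/mL = 8704.538 units
Total = 7928.471 + 8704.538 = 16633.01 units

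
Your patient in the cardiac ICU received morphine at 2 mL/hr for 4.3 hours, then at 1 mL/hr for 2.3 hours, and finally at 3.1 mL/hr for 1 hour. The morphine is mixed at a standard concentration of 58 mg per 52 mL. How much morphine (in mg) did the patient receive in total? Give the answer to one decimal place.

Concentration = 58 mg ÷ 52 mL = 1.115385 mg/mL
Stage 1: 2 mL/hr × 4.3 hr = 8.6 mL → 8.6 mL × 1.115385 mg/mL = 9.592308 mg
Stage 2: 1 mL/hr × 2.3 hr = 2.3 mL → 2.3 mL × 1.115385 mg/mL = 2.565385 mg
Stage 3: 3.1 mL/hr × 1 hr = 3.1 mL → 3.1 mL × 1.115385 mg/mL = 3.457692 mg
Total = 9.592308 + 2.565385 + 3.457692 = 15.61538 mg

15.6 mg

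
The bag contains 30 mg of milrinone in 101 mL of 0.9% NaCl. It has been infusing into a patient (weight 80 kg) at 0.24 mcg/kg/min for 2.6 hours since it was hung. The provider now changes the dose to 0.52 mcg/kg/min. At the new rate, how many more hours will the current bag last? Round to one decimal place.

Initial rate:
Dose = 0.24 mcg/kg/min × 80 kg = 19.2 mcg/min
19.2 mcg/min × 60 min/hr = 1152 mcg/hr
Concentration = 30 mg ÷ 101 mL = 0.2970297 mg/mL = 297.0297 mcg/mL
Rate = 1152 mcg/hr ÷ 297.0297 mcg/mL = 3.8784 mL/hr
Volume infused so far = 3.8784 mL/hr × 2.6 hr = 10.08384 mL
Volume remaining = 101 − 10.08384 = 90.91616 mL
New rate:
Dose = 0.52 mcg/kg/min × 80 kg = 41.6 mcg/min
41.6 mcg/min × 60 min/hr = 2496 mcg/hr
Rate = 2496 mcg/hr ÷ 297.0297 mcg/mL = 8.4032 mL/hr
Time remaining = 90.91616 mL ÷ 8.4032 mL/hr = 10.81923 hr

10.8 hours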